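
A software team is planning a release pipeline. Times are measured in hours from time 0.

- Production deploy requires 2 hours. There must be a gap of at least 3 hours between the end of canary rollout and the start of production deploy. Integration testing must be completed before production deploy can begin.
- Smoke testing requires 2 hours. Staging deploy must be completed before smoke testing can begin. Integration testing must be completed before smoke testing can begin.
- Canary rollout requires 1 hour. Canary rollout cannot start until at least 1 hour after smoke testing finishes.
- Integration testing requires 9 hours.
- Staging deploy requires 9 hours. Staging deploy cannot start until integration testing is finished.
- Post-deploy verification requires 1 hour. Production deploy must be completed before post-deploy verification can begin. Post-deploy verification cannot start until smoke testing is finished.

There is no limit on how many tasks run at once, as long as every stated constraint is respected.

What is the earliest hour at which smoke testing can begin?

18

Integration testing can start immediately at hour 0; it finishes at hour 9.
After integration testing (finishes hour 9), staging deploy can start at hour 9 and finishes at hour 18.
Smoke testing waits on staging deploy (finishes hour 18); integration testing (finishes hour 9). The latest of these is hour 18, which is the earliest smoke testing can start.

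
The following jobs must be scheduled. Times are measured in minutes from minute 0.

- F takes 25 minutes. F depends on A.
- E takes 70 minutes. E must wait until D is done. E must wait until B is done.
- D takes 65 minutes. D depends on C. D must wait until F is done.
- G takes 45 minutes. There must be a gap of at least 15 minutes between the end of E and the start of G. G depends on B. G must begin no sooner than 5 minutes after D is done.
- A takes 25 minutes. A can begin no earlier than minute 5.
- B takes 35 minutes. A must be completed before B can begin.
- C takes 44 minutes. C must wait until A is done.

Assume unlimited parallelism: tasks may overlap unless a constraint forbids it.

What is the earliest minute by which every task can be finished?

A waits on its own release at minute 5, so it starts at minute 5 and finishes at 5 + 25 = minute 30.
F waits on A (finishes minute 30), so it starts at minute 30 and finishes at 30 + 25 = minute 55.
C cannot begin until A (finishes minute 30). It runs from minute 30 to 30 + 44 = minute 74.
D has to wait for C (finishes minute 74); F (finishes minute 55). The latest of these is minute 74, so D runs minute 74 to 74 + 65 = minute 139.
B cannot begin until A (finishes minute 30). It runs from minute 30 to 30 + 35 = minute 65.
E cannot start until D (finishes minute 139); B (finishes minute 65). The controlling bound is minute 139, so E finishes at 139 + 70 = minute 209.
G cannot start until E (finishes minute 209, plus 15-minute gap → minute 224); B (finishes minute 65); D (finishes minute 139, plus 5-minute gap → minute 144). The controlling bound is minute 224, so G finishes at 224 + 45 = minute 269.
All tasks are finished once the last one completes. Finish times: A at 30, B at 65, C at 74, D at 139, E at 209, F at 55, G at 269. The latest is minute 269.

269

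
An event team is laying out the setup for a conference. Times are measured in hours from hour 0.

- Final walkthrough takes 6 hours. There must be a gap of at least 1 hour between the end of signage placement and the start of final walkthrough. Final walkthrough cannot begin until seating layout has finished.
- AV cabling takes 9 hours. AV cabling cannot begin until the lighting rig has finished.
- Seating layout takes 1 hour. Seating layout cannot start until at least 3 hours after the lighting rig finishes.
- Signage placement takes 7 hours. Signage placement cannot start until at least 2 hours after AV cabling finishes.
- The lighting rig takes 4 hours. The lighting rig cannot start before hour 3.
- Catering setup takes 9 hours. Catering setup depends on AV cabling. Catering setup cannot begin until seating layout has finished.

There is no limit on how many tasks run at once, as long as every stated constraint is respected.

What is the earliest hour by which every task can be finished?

After its own release at hour 3, the lighting rig can start at hour 3 and finishes at hour 7.
Seating layout waits on the lighting rig (finishes hour 7, plus 3-hour gap → hour 10), so it starts at hour 10 and finishes at 10 + 1 = hour 11.
AV cabling cannot begin until the lighting rig (finishes hour 7). It runs from hour 7 to 7 + 9 = hour 16.
For catering setup: AV cabling (finishes hour 16); seating layout (finishes hour 11). Taking the maximum gives a start of hour 16, and it finishes at 16 + 9 = hour 25.
After AV cabling (finishes hour 16, plus 2-hour gap → hour 18), signage placement can start at hour 18 and finishes at hour 25.
For final walkthrough: signage placement (finishes hour 25, plus 1-hour gap → hour 26); seating layout (finishes hour 11). Taking the maximum gives a start of hour 26, and it finishes at 26 + 6 = hour 32.
All tasks are finished once the last one completes. Finish times: The lighting rig at 7, AV cabling at 16, Seating layout at 11, Signage placement at 25, Catering setup at 25, Final walkthrough at 32. The latest is hour 32.

32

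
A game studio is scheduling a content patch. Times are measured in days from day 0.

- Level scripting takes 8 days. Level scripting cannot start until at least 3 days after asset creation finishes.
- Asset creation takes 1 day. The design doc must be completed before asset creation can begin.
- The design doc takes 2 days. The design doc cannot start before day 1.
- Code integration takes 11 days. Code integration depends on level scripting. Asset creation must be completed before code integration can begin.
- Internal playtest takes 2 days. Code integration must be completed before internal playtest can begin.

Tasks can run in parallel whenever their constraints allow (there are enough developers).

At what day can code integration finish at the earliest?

26

The design doc cannot begin until its own release at day 1. It runs from day 1 to 1 + 2 = day 3.
Asset creation cannot begin until the design doc (finishes day 3). It runs from day 3 to 3 + 1 = day 4.
Level scripting waits on asset creation (finishes day 4, plus 3-day gap → day 7), so it starts at day 7 and finishes at 7 + 8 = day 15.
Code integration cannot start until level scripting (finishes day 15); asset creation (finishes day 4). The controlling bound is day 15, so code integration finishes at 15 + 11 = day 26.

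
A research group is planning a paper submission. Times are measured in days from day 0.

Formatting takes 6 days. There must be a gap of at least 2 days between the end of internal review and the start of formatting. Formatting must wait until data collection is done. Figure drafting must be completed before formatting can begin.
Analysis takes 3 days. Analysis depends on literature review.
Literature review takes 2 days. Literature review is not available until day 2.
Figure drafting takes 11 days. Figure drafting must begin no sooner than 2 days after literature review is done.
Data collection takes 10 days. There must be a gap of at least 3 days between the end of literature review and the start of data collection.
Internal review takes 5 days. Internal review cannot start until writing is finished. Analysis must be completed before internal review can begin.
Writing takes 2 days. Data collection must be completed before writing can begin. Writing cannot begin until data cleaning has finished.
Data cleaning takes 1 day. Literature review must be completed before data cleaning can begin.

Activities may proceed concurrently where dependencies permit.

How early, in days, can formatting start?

Literature review waits on its own release at day 2, so it starts at day 2 and finishes at 2 + 2 = day 4.
After literature review (finishes day 4, plus 2-day gap → day 6), figure drafting can start at day 6 and finishes at day 17.
Analysis cannot begin until literature review (finishes day 4). It runs from day 4 to 4 + 3 = day 7.
Data cleaning cannot begin until literature review (finishes day 4). It runs from day 4 to 4 + 1 = day 5.
Data collection cannot begin until literature review (finishes day 4, plus 3-day gap → day 7). It runs from day 7 to 7 + 10 = day 17.
Writing has to wait for data collection (finishes day 17); data cleaning (finishes day 5). The latest of these is day 17, so writing runs day 17 to 17 + 2 = day 19.
Internal review needs all of writing (finishes day 19); analysis (finishes day 7). That puts its earliest start at day 19; it finishes at 19 + 5 = day 24.
Formatting waits on internal review (finishes day 24, plus 2-day gap → day 26); data collection (finishes day 17); figure drafting (finishes day 17). The latest of these is day 26, which is the earliest formatting can start.

26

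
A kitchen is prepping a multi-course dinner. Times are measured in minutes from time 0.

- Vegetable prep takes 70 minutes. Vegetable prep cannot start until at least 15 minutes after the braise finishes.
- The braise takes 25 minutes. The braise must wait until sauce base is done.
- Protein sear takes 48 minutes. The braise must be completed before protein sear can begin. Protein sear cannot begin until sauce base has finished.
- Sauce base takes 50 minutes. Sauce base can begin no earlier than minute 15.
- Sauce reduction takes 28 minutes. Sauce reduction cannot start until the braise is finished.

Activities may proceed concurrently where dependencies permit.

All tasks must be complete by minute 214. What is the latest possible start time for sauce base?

Nothing follows protein sear; the deadline of minute 214 is its only limit. It must start by 214 − 48 = minute 166.
Nothing follows vegetable prep; the deadline of minute 214 is its only limit. It must start by 214 − 70 = minute 144.
Nothing follows sauce reduction; the deadline of minute 214 is its only limit. It must start by 214 − 28 = minute 186.
The braise feeds protein sear (must start by minute 166); vegetable prep (must start by minute 144, minus 15-minute gap → minute 129); sauce reduction (must start by minute 186). Taking the minimum, the braise must finish by minute 129 and start by 129 − 25 = minute 104.
Sauce base must finish in time for the braise (must start by minute 104); protein sear (must start by minute 166). The tightest is minute 104, so sauce base must start by 104 − 50 = minute 54.

54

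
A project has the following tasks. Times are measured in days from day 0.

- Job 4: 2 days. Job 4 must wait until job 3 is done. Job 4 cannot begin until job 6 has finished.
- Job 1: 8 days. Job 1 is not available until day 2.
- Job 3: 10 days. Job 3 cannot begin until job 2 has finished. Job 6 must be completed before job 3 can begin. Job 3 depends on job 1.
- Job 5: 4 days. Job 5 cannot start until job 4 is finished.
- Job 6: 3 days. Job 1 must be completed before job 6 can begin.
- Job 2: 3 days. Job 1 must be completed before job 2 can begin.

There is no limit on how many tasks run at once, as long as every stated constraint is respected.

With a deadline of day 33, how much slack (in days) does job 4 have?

4

After its own release at day 2, job 1 can start at day 2 and finishes at day 10.
After job 1 (finishes day 10), job 6 can start at day 10 and finishes at day 13.
After job 1 (finishes day 10), job 2 can start at day 10 and finishes at day 13.
For job 3: job 2 (finishes day 13); job 6 (finishes day 13); job 1 (finishes day 10). Taking the maximum gives a start of day 13, and it finishes at 13 + 10 = day 23.
Job 4 needs all of job 3 (finishes day 23); job 6 (finishes day 13). That puts its earliest start at day 23; it finishes at 23 + 2 = day 25.

Working backward from the deadline:
Nothing follows job 5; the deadline of day 33 is its only limit. It must start by 33 − 4 = day 29.
Job 4 has to be done before job 5 (must start by day 29). That means finishing by day 29, i.e. starting by 29 − 2 = day 27.
So job 4 can start as early as day 23 and as late as day 27, giving 27 − 23 = 4 days of slack.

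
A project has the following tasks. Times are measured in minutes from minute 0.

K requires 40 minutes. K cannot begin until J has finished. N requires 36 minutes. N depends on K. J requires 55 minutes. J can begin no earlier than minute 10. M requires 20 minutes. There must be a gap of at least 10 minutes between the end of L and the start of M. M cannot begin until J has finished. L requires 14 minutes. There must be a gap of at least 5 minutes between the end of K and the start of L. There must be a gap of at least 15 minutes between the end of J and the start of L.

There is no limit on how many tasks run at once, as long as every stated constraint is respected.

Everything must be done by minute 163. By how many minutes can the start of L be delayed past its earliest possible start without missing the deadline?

9

J cannot begin until its own release at minute 10. It runs from minute 10 to 10 + 55 = minute 65.
K waits on J (finishes minute 65), so it starts at minute 65 and finishes at 65 + 40 = minute 105.
L cannot start until K (finishes minute 105, plus 5-minute gap → minute 110); J (finishes minute 65, plus 15-minute gap → minute 80). The controlling bound is minute 110, so L finishes at 110 + 14 = minute 124.

Working backward from the deadline:
M has no dependents, so it just needs to finish by minute 163. Starting by 163 − 20 = minute 143 achieves that.
L feeds into M (must start by minute 143, minus 10-minute gap → minute 133); so L must finish by minute 133 and therefore start by minute 119.
So L can start as early as minute 110 and as late as minute 119, giving 119 − 110 = 9 minutes of slack.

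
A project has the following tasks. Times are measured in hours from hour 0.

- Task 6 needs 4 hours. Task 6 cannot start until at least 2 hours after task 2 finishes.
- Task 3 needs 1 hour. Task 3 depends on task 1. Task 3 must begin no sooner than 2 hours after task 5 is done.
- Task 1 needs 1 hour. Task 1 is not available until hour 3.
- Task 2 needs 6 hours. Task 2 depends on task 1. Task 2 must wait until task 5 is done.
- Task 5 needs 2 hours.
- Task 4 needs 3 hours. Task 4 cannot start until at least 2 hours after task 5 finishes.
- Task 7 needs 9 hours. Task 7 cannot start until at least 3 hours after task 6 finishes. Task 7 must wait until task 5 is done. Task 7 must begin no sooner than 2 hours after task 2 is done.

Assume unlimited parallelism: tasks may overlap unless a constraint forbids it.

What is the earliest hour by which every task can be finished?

28

Task 5 can start immediately at hour 0; it finishes at hour 2.
After task 5 (finishes hour 2, plus 2-hour gap → hour 4), task 4 can start at hour 4 and finishes at hour 7.
Task 1 cannot begin until its own release at hour 3. It runs from hour 3 to 3 + 1 = hour 4.
For task 3: task 1 (finishes hour 4); task 5 (finishes hour 2, plus 2-hour gap → hour 4). Taking the maximum gives a start of hour 4, and it finishes at 4 + 1 = hour 5.
Task 2 has to wait for task 1 (finishes hour 4); task 5 (finishes hour 2). The latest of these is hour 4, so task 2 runs hour 4 to 4 + 6 = hour 10.
Task 6 cannot begin until task 2 (finishes hour 10, plus 2-hour gap → hour 12). It runs from hour 12 to 12 + 4 = hour 16.
For task 7: task 6 (finishes hour 16, plus 3-hour gap → hour 19); task 5 (finishes hour 2); task 2 (finishes hour 10, plus 2-hour gap → hour 12). Taking the maximum gives a start of hour 19, and it finishes at 19 + 9 = hour 28.
All tasks are finished once the last one completes. Finish times: Task 1 at 4, Task 2 at 10, Task 3 at 5, Task 4 at 7, Task 5 at 2, Task 6 at 16, Task 7 at 28. The latest is hour 28.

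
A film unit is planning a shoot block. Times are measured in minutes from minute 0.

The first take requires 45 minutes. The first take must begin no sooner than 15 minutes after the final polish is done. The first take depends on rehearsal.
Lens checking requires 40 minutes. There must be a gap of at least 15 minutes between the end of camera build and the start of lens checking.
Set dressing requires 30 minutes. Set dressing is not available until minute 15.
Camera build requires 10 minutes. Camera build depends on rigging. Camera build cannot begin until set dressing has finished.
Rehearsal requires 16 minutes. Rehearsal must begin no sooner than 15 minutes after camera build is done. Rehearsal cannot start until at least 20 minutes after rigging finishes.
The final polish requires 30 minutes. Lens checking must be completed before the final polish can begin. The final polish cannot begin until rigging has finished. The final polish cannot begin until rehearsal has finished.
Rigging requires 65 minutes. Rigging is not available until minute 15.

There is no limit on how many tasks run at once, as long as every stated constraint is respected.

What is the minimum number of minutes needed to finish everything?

235

Set dressing waits on its own release at minute 15, so it starts at minute 15 and finishes at 15 + 30 = minute 45.
Rigging cannot begin until its own release at minute 15. It runs from minute 15 to 15 + 65 = minute 80.
Camera build needs all of rigging (finishes minute 80); set dressing (finishes minute 45). That puts its earliest start at minute 80; it finishes at 80 + 10 = minute 90.
For rehearsal: camera build (finishes minute 90, plus 15-minute gap → minute 105); rigging (finishes minute 80, plus 20-minute gap → minute 100). Taking the maximum gives a start of minute 105, and it finishes at 105 + 16 = minute 121.
Lens checking cannot begin until camera build (finishes minute 90, plus 15-minute gap → minute 105). It runs from minute 105 to 105 + 40 = minute 145.
The final polish has to wait for lens checking (finishes minute 145); rigging (finishes minute 80); rehearsal (finishes minute 121). The latest of these is minute 145, so the final polish runs minute 145 to 145 + 30 = minute 175.
For the first take: the final polish (finishes minute 175, plus 15-minute gap → minute 190); rehearsal (finishes minute 121). Taking the maximum gives a start of minute 190, and it finishes at 190 + 45 = minute 235.
All tasks are finished once the last one completes. Finish times: Rigging at 80, Set dressing at 45, Camera build at 90, Lens checking at 145, Rehearsal at 121, The final polish at 175, The first take at 235. The latest is minute 235.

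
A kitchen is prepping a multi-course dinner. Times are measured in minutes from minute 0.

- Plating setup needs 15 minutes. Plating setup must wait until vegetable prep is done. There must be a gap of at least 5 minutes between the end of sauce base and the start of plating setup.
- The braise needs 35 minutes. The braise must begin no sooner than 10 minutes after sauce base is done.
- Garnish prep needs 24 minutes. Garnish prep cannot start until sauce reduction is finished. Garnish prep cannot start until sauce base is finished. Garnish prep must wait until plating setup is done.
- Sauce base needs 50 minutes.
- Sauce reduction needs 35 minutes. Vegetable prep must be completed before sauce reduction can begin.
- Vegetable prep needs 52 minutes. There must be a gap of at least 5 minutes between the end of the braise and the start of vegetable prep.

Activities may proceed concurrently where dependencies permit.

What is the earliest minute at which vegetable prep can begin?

Nothing blocks sauce base, so it runs from minute 0 to minute 50.
The braise cannot begin until sauce base (finishes minute 50, plus 10-minute gap → minute 60). It runs from minute 60 to 60 + 35 = minute 95.
Vegetable prep waits on the braise (finishes minute 95, plus 5-minute gap → minute 100), so the earliest it can start is minute 100.

100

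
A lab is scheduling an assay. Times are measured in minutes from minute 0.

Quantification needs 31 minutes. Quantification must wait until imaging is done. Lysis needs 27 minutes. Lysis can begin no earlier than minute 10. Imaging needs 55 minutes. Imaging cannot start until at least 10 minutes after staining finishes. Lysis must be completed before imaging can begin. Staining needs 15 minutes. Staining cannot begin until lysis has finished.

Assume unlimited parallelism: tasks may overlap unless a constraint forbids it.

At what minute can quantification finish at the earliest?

After its own release at minute 10, lysis can start at minute 10 and finishes at minute 37.
After lysis (finishes minute 37), staining can start at minute 37 and finishes at minute 52.
For imaging: staining (finishes minute 52, plus 10-minute gap → minute 62); lysis (finishes minute 37). Taking the maximum gives a start of minute 62, and it finishes at 62 + 55 = minute 117.
After imaging (finishes minute 117), quantification can start at minute 117 and finishes at minute 148.

148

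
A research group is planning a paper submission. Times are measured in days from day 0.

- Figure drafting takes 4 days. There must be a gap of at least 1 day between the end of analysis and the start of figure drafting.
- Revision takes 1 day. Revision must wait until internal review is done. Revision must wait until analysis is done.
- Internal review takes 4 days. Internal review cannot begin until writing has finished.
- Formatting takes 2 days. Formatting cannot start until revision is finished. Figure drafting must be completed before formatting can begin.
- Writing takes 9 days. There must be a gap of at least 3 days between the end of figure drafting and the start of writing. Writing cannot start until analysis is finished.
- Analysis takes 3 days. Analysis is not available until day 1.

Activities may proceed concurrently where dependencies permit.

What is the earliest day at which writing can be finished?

Analysis waits on its own release at day 1, so it starts at day 1 and finishes at 1 + 3 = day 4.
Figure drafting cannot begin until analysis (finishes day 4, plus 1-day gap → day 5). It runs from day 5 to 5 + 4 = day 9.
Writing cannot start until figure drafting (finishes day 9, plus 3-day gap → day 12); analysis (finishes day 4). The controlling bound is day 12, so writing finishes at 12 + 9 = day 21.

21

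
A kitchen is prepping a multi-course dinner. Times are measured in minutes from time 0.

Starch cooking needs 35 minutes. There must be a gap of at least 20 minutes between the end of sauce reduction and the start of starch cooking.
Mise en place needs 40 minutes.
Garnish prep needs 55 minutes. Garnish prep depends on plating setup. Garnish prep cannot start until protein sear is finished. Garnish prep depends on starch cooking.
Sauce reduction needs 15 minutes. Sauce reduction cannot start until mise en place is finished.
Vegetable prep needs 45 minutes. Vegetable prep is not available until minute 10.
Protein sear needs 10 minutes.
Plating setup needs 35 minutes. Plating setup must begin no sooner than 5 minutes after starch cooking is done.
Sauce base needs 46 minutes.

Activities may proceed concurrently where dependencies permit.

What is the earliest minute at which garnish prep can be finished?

205

Protein sear has no prerequisites, so it starts at minute 0 and finishes at minute 10.
Mise en place can start immediately at minute 0; it finishes at minute 40.
After mise en place (finishes minute 40), sauce reduction can start at minute 40 and finishes at minute 55.
Starch cooking cannot begin until sauce reduction (finishes minute 55, plus 20-minute gap → minute 75). It runs from minute 75 to 75 + 35 = minute 110.
Plating setup cannot begin until starch cooking (finishes minute 110, plus 5-minute gap → minute 115). It runs from minute 115 to 115 + 35 = minute 150.
For garnish prep: plating setup (finishes minute 150); protein sear (finishes minute 10); starch cooking (finishes minute 110). Taking the maximum gives a start of minute 150, and it finishes at 150 + 55 = minute 205.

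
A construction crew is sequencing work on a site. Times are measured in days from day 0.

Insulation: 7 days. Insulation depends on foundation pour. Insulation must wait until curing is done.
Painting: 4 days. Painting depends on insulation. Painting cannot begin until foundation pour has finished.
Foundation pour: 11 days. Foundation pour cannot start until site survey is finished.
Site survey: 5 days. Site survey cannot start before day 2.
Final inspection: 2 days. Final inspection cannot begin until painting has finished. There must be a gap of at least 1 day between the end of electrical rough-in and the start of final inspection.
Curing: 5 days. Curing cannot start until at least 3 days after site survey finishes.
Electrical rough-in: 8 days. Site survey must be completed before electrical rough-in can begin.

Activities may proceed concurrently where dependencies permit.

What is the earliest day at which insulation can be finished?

25

Site survey cannot begin until its own release at day 2. It runs from day 2 to 2 + 5 = day 7.
Curing cannot begin until site survey (finishes day 7, plus 3-day gap → day 10). It runs from day 10 to 10 + 5 = day 15.
Foundation pour cannot begin until site survey (finishes day 7). It runs from day 7 to 7 + 11 = day 18.
Insulation has to wait for foundation pour (finishes day 18); curing (finishes day 15). The latest of these is day 18, so insulation runs day 18 to 18 + 7 = day 25.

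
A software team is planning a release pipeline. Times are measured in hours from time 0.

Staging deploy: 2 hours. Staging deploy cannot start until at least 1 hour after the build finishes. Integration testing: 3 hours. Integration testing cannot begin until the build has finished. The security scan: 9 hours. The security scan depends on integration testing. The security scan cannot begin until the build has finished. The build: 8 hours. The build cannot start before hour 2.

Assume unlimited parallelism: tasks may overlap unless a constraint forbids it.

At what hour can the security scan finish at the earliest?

22

After its own release at hour 2, the build can start at hour 2 and finishes at hour 10.
After the build (finishes hour 10), integration testing can start at hour 10 and finishes at hour 13.
For the security scan: integration testing (finishes hour 13); the build (finishes hour 10). Taking the maximum gives a start of hour 13, and it finishes at 13 + 9 = hour 22.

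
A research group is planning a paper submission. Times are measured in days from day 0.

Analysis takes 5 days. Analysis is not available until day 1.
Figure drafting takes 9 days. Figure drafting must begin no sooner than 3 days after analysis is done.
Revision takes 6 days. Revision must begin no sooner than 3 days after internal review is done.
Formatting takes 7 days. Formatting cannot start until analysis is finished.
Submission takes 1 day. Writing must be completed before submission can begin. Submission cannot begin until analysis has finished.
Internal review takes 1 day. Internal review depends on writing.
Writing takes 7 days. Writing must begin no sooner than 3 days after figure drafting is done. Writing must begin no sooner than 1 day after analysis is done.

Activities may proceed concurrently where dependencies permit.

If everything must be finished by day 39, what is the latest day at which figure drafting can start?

To finish by day 39, revision (duration 6) must start no later than day 33.
Internal review has to be done before revision (must start by day 33, minus 3-day gap → day 30). That means finishing by day 30, i.e. starting by 30 − 1 = day 29.
Submission must finish by day 39; it takes 1 day, so it must start by 39 − 1 = day 38.
Writing feeds internal review (must start by day 29); submission (must start by day 38). Taking the minimum, writing must finish by day 29 and start by 29 − 7 = day 22.
Since writing (must start by day 22, minus 3-day gap → day 19) depends on it, figure drafting must finish by day 19. Backing off its 9-day duration gives a latest start of day 10.

10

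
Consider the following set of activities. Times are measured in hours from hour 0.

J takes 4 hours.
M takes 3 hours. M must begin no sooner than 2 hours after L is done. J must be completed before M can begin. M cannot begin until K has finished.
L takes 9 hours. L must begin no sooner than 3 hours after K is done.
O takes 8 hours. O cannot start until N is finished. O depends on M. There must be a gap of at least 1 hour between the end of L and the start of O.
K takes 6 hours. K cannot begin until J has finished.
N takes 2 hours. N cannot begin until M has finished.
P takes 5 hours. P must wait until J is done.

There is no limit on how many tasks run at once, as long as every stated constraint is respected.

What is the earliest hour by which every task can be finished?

J can start immediately at hour 0; it finishes at hour 4.
P waits on J (finishes hour 4), so it starts at hour 4 and finishes at 4 + 5 = hour 9.
K waits on J (finishes hour 4), so it starts at hour 4 and finishes at 4 + 6 = hour 10.
After K (finishes hour 10, plus 3-hour gap → hour 13), L can start at hour 13 and finishes at hour 22.
For M: L (finishes hour 22, plus 2-hour gap → hour 24); J (finishes hour 4); K (finishes hour 10). Taking the maximum gives a start of hour 24, and it finishes at 24 + 3 = hour 27.
N cannot begin until M (finishes hour 27). It runs from hour 27 to 27 + 2 = hour 29.
O has to wait for N (finishes hour 29); M (finishes hour 27); L (finishes hour 22, plus 1-hour gap → hour 23). The latest of these is hour 29, so O runs hour 29 to 29 + 8 = hour 37.
All tasks are finished once the last one completes. Finish times: J at 4, K at 10, L at 22, M at 27, N at 29, O at 37, P at 9. The latest is hour 37.

37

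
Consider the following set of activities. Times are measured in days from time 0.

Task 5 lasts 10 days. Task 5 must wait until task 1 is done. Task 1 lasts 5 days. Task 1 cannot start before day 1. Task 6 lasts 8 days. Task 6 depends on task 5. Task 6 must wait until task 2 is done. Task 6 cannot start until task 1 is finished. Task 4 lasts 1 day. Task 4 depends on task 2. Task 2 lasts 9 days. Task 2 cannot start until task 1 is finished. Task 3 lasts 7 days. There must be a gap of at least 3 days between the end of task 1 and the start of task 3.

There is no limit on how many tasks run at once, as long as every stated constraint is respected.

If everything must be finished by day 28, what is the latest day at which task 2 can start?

Task 4 must finish by day 28; it takes 1 day, so it must start by 28 − 1 = day 27.
Task 6 must finish by day 28; it takes 8 days, so it must start by 28 − 8 = day 20.
Task 2 must finish in time for task 4 (must start by day 27); task 6 (must start by day 20). The tightest is day 20, so task 2 must start by 20 − 9 = day 11.

11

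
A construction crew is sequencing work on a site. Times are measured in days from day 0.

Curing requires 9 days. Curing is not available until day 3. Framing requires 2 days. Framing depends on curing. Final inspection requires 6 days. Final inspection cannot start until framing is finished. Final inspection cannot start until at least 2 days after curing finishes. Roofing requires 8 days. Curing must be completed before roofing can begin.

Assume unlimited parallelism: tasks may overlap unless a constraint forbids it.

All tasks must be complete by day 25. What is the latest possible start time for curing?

Final inspection must finish by day 25; it takes 6 days, so it must start by 25 − 6 = day 19.
Framing feeds into final inspection (must start by day 19); so framing must finish by day 19 and therefore start by day 17.
Nothing follows roofing; the deadline of day 25 is its only limit. It must start by 25 − 8 = day 17.
Curing has several dependents: framing (must start by day 17); roofing (must start by day 17); final inspection (must start by day 19, minus 2-day gap → day 17). The earliest of those limits is day 17, so curing must start by 17 − 9 = day 8.

8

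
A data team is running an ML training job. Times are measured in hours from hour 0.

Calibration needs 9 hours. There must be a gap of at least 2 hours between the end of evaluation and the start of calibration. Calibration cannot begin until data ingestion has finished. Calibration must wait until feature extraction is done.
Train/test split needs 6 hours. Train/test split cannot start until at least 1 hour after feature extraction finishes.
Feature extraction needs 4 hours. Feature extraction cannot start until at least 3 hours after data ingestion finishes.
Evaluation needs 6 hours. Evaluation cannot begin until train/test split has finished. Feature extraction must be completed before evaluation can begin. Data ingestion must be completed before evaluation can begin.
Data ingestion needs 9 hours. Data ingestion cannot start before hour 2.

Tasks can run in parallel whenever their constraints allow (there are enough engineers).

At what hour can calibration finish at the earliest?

After its own release at hour 2, data ingestion can start at hour 2 and finishes at hour 11.
Feature extraction cannot begin until data ingestion (finishes hour 11, plus 3-hour gap → hour 14). It runs from hour 14 to 14 + 4 = hour 18.
After feature extraction (finishes hour 18, plus 1-hour gap → hour 19), train/test split can start at hour 19 and finishes at hour 25.
Evaluation has to wait for train/test split (finishes hour 25); feature extraction (finishes hour 18); data ingestion (finishes hour 11). The latest of these is hour 25, so evaluation runs hour 25 to 25 + 6 = hour 31.
Calibration has to wait for evaluation (finishes hour 31, plus 2-hour gap → hour 33); data ingestion (finishes hour 11); feature extraction (finishes hour 18). The latest of these is hour 33, so calibration runs hour 33 to 33 + 9 = hour 42.

42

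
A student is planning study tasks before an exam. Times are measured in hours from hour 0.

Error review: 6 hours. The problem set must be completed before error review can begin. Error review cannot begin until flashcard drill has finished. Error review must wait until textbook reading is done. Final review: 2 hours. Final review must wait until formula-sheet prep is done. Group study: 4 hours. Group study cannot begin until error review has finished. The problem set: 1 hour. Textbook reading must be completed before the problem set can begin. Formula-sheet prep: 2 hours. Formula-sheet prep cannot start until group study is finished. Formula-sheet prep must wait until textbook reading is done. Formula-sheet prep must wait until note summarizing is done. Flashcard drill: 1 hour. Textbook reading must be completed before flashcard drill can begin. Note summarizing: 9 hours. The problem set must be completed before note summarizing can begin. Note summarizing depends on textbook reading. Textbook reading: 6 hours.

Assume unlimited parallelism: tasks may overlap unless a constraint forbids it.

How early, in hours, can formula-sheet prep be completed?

Textbook reading has no prerequisites, so it starts at hour 0 and finishes at hour 6.
After textbook reading (finishes hour 6), flashcard drill can start at hour 6 and finishes at hour 7.
The problem set waits on textbook reading (finishes hour 6), so it starts at hour 6 and finishes at 6 + 1 = hour 7.
Note summarizing cannot start until the problem set (finishes hour 7); textbook reading (finishes hour 6). The controlling bound is hour 7, so note summarizing finishes at 7 + 9 = hour 16.
Error review cannot start until the problem set (finishes hour 7); flashcard drill (finishes hour 7); textbook reading (finishes hour 6). The controlling bound is hour 7, so error review finishes at 7 + 6 = hour 13.
After error review (finishes hour 13), group study can start at hour 13 and finishes at hour 17.
Formula-sheet prep needs all of group study (finishes hour 17); textbook reading (finishes hour 6); note summarizing (finishes hour 16). That puts its earliest start at hour 17; it finishes at 17 + 2 = hour 19.

19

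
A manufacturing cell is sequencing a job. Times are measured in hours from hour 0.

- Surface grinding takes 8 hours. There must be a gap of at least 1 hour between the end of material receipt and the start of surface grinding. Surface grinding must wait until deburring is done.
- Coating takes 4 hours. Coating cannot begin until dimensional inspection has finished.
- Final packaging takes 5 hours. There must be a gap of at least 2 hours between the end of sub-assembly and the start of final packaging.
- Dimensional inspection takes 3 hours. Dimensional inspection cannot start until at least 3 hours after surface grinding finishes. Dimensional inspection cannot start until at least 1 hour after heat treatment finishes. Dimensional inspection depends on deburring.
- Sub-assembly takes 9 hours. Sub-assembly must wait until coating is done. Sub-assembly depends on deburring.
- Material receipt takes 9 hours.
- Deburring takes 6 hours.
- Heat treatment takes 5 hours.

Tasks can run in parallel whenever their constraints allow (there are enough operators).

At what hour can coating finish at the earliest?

28

Heat treatment has no prerequisites, so it starts at hour 0 and finishes at hour 5.
Deburring can start immediately at hour 0; it finishes at hour 6.
Nothing blocks material receipt, so it runs from hour 0 to hour 9.
For surface grinding: material receipt (finishes hour 9, plus 1-hour gap → hour 10); deburring (finishes hour 6). Taking the maximum gives a start of hour 10, and it finishes at 10 + 8 = hour 18.
Dimensional inspection has to wait for surface grinding (finishes hour 18, plus 3-hour gap → hour 21); heat treatment (finishes hour 5, plus 1-hour gap → hour 6); deburring (finishes hour 6). The latest of these is hour 21, so dimensional inspection runs hour 21 to 21 + 3 = hour 24.
Coating cannot begin until dimensional inspection (finishes hour 24). It runs from hour 24 to 24 + 4 = hour 28.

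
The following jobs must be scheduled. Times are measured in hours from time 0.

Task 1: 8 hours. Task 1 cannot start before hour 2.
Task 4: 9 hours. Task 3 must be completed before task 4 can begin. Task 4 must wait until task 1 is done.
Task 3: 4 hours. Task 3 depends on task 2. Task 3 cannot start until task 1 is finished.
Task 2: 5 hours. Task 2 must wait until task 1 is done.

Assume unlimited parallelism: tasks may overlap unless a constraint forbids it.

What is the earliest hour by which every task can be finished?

28

After its own release at hour 2, task 1 can start at hour 2 and finishes at hour 10.
Task 2 cannot begin until task 1 (finishes hour 10). It runs from hour 10 to 10 + 5 = hour 15.
Task 3 cannot start until task 2 (finishes hour 15); task 1 (finishes hour 10). The controlling bound is hour 15, so task 3 finishes at 15 + 4 = hour 19.
Task 4 has to wait for task 3 (finishes hour 19); task 1 (finishes hour 10). The latest of these is hour 19, so task 4 runs hour 19 to 19 + 9 = hour 28.
All tasks are finished once the last one completes. Finish times: Task 1 at 10, Task 2 at 15, Task 3 at 19, Task 4 at 28. The latest is hour 28.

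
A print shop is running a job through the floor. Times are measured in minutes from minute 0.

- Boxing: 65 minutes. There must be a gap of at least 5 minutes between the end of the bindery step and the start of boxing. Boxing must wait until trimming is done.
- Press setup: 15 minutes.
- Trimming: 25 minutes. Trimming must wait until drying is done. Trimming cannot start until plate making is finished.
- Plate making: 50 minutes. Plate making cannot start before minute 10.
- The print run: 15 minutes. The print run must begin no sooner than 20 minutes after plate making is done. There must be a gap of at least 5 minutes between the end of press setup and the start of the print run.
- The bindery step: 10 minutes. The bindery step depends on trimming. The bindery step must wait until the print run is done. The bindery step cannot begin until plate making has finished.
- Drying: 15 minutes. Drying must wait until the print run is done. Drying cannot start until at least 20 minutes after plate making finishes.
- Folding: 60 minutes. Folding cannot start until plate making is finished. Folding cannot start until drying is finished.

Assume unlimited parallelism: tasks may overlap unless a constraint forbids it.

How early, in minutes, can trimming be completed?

135

Press setup has no prerequisites, so it starts at minute 0 and finishes at minute 15.
Plate making cannot begin until its own release at minute 10. It runs from minute 10 to 10 + 50 = minute 60.
The print run needs all of plate making (finishes minute 60, plus 20-minute gap → minute 80); press setup (finishes minute 15, plus 5-minute gap → minute 20). That puts its earliest start at minute 80; it finishes at 80 + 15 = minute 95.
Drying cannot start until the print run (finishes minute 95); plate making (finishes minute 60, plus 20-minute gap → minute 80). The controlling bound is minute 95, so drying finishes at 95 + 15 = minute 110.
Trimming needs all of drying (finishes minute 110); plate making (finishes minute 60). That puts its earliest start at minute 110; it finishes at 110 + 25 = minute 135.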